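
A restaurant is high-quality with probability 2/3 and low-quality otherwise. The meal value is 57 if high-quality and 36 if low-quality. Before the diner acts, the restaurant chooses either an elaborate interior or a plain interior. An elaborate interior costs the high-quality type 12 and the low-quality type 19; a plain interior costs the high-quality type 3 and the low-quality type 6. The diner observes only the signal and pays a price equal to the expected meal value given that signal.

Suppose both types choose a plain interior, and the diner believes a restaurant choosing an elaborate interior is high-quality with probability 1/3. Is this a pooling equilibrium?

Yes

At the pooled signal (plain interior) the diner holds the prior 2/3 and pays 2/3·57 + 1/3·36 = 50. Off-path (elaborate interior) belief 1/3 gives 1/3·57 + 2/3·36 = 43.
High-quality: plain interior gives 50 − 3 = 47; elaborate interior gives 43 − 12 = 31. Stays. ✓
Low-quality: plain interior gives 50 − 6 = 44; elaborate interior gives 43 − 19 = 24. Stays. ✓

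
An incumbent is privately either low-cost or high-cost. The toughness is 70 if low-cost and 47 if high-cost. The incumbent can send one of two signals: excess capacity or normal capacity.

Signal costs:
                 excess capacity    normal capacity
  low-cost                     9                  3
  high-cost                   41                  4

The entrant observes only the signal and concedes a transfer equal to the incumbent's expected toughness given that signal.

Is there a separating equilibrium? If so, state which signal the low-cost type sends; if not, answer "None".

Try low-cost → excess capacity, high-cost → normal capacity:
  If types separate, excess capacity earns payment 70 and normal capacity earns 47.
  Low-cost: excess capacity gives 70 − 9 = 61; normal capacity gives 47 − 3 = 44. No deviation. ✓
  High-cost: normal capacity gives 47 − 4 = 43; excess capacity gives 70 − 41 = 29. No deviation. ✓
Both hold — the low-cost type sends excess capacity.

excess capacity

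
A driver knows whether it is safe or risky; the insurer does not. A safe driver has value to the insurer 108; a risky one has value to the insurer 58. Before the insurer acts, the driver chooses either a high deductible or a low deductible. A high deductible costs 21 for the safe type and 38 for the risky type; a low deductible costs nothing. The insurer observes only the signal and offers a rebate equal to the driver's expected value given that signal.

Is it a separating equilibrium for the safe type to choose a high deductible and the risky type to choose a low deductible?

No

Under separation the insurer infers type exactly: high deductible → safe (pays 108), low deductible → risky (pays 58).
Safe: high deductible gives 108 − 21 = 87; low deductible gives 58 − 0 = 58. No deviation. ✓
Risky: low deductible gives 58 − 0 = 58; high deductible gives 108 − 38 = 70. Would deviate. ✗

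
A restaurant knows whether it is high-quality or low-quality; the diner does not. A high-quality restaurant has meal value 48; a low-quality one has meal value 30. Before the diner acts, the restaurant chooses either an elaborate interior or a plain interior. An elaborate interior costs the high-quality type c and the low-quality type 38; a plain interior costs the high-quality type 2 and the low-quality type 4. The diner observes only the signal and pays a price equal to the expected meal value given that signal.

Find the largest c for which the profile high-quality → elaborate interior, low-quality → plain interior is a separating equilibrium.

Under separation: elaborate interior → high-quality (pays 48); plain interior → low-quality (pays 30).
Low-quality: 30 − 4 = 26 ≥ 48 − 38 = 10. Holds regardless of c. ✓
High-quality: 48 − c ≥ 30 − 2, so c ≤ 48 − 28 = 20.

20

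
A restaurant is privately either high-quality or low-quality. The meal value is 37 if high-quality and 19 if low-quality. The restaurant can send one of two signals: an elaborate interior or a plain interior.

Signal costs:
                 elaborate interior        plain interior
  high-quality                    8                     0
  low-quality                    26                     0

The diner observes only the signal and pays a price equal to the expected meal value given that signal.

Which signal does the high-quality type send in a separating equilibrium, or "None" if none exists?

Try high-quality → elaborate interior, low-quality → plain interior:
  Under separation the diner infers type exactly: elaborate interior → high-quality (pays 37), plain interior → low-quality (pays 19).
  High-quality: elaborate interior gives 37 − 8 = 29; plain interior gives 19 − 0 = 19. No deviation. ✓
  Low-quality: plain interior gives 19 − 0 = 19; elaborate interior gives 37 − 26 = 11. No deviation. ✓
Both hold — the high-quality type sends elaborate interior.

elaborate interior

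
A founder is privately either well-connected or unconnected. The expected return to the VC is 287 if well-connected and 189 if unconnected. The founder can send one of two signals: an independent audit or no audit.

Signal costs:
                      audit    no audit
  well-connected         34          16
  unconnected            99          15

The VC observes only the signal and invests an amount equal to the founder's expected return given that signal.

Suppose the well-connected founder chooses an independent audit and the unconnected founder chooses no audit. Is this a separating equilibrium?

No

If types separate, audit earns payment 287 and no audit earns 189.
Well-connected: audit gives 287 − 34 = 253; no audit gives 189 − 16 = 173. No deviation. ✓
Unconnected: no audit gives 189 − 15 = 174; audit gives 287 − 99 = 188. Would deviate. ✗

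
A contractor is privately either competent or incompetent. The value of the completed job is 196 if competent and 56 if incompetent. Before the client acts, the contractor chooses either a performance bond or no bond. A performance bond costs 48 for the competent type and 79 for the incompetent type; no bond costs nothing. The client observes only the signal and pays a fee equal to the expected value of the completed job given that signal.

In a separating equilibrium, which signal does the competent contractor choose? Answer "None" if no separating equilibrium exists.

None

Try competent → bond, incompetent → no bond:
  Under separation the client infers type exactly: bond → competent (pays 196), no bond → incompetent (pays 56).
  Competent: bond gives 196 − 48 = 148; no bond gives 56 − 0 = 56. No deviation. ✓
  Incompetent: no bond gives 56 − 0 = 56; bond gives 196 − 79 = 117. Would deviate. ✗
Try competent → no bond, incompetent → bond:
  Under separation the client infers type exactly: no bond → competent (pays 196), bond → incompetent (pays 56).
  Competent: no bond gives 196 − 0 = 196; bond gives 56 − 48 = 8. No deviation. ✓
  Incompetent: bond gives 56 − 79 = -23; no bond gives 196 − 0 = 196. Would deviate. ✗
Neither assignment is incentive-compatible.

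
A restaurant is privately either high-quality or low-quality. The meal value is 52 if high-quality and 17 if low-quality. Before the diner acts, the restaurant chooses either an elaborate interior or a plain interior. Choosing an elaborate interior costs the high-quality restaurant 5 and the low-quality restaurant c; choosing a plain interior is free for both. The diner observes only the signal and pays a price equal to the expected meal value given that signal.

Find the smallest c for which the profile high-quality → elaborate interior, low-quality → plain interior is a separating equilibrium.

Under separation: elaborate interior → high-quality (pays 52); plain interior → low-quality (pays 17).
High-quality: 52 − 5 = 47 ≥ 17 − 0 = 17. Holds regardless of c. ✓
Low-quality: 17 − 0 ≥ 52 − c, so c ≥ 52 − 17 = 35.

35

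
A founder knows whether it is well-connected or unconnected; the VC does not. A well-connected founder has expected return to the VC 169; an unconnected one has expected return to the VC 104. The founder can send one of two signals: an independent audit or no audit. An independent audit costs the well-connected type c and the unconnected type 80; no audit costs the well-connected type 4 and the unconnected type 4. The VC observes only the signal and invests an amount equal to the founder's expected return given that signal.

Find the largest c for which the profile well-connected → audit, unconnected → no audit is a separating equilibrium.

69

Under separation: audit → well-connected (pays 169); no audit → unconnected (pays 104).
Unconnected: 104 − 4 = 100 ≥ 169 − 80 = 89. Holds regardless of c. ✓
Well-connected: 169 − c ≥ 104 − 4, so c ≤ 169 − 100 = 69.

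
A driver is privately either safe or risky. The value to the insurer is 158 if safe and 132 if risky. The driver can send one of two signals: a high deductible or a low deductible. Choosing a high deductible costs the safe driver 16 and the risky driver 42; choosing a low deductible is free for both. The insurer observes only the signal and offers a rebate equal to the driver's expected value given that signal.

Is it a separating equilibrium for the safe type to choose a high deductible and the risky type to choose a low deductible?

Yes

If types separate, high deductible earns payment 158 and low deductible earns 132.
Safe: high deductible gives 158 − 16 = 142; low deductible gives 132 − 0 = 132. No deviation. ✓
Risky: low deductible gives 132 − 0 = 132; high deductible gives 158 − 42 = 116. No deviation. ✓
Both incentive constraints hold.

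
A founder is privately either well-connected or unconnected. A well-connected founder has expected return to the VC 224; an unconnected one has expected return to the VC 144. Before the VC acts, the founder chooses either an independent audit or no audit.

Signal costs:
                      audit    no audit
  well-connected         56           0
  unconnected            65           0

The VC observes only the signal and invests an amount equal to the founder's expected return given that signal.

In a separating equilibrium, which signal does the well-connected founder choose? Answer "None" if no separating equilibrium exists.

Try well-connected → audit, unconnected → no audit:
  If types separate, audit earns payment 224 and no audit earns 144.
  Well-connected: audit gives 224 − 56 = 168; no audit gives 144 − 0 = 144. No deviation. ✓
  Unconnected: no audit gives 144 − 0 = 144; audit gives 224 − 65 = 159. Would deviate. ✗
Try well-connected → no audit, unconnected → audit:
  If types separate, no audit earns payment 224 and audit earns 144.
  Well-connected: no audit gives 224 − 0 = 224; audit gives 144 − 56 = 88. No deviation. ✓
  Unconnected: audit gives 144 − 65 = 79; no audit gives 224 − 0 = 224. Would deviate. ✗
Neither assignment is incentive-compatible.

None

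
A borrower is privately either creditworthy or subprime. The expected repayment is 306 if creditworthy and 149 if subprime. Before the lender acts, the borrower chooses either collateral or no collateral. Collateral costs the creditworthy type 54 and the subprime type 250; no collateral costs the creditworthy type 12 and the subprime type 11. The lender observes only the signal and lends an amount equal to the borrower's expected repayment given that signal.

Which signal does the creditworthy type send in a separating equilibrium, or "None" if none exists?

Try creditworthy → collateral, subprime → no collateral:
  If types separate, collateral earns payment 306 and no collateral earns 149.
  Creditworthy: collateral gives 306 − 54 = 252; no collateral gives 149 − 12 = 137. No deviation. ✓
  Subprime: no collateral gives 149 − 11 = 138; collateral gives 306 − 250 = 56. No deviation. ✓
Both hold — the creditworthy type sends collateral.

collateral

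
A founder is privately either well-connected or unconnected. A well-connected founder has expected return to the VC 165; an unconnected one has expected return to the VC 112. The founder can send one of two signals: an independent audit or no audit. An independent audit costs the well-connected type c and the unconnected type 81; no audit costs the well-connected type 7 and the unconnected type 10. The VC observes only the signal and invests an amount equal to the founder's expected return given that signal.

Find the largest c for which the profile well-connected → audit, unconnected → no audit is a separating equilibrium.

60

Under separation: audit → well-connected (pays 165); no audit → unconnected (pays 112).
Unconnected: 112 − 10 = 102 ≥ 165 − 81 = 84. Holds regardless of c. ✓
Well-connected: 165 − c ≥ 112 − 7, so c ≤ 165 − 105 = 60.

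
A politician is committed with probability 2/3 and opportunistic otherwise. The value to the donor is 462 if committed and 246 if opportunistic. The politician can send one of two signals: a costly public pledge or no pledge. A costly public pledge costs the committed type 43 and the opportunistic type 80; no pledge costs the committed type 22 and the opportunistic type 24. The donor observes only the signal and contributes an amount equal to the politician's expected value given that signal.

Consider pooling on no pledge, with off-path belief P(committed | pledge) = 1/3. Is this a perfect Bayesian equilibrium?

Yes

At the pooled signal (no pledge) the donor holds the prior 2/3 and pays 2/3·462 + 1/3·246 = 390. Off-path (pledge) belief 1/3 gives 1/3·462 + 2/3·246 = 318.
Committed: no pledge gives 390 − 22 = 368; pledge gives 318 − 43 = 275. Stays. ✓
Opportunistic: no pledge gives 390 − 24 = 366; pledge gives 318 − 80 = 238. Stays. ✓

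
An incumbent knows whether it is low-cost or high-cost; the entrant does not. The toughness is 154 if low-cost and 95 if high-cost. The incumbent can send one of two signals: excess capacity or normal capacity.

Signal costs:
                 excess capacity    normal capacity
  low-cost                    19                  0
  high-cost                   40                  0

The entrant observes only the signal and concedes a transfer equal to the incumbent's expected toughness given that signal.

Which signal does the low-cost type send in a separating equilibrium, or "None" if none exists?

None

Try low-cost → excess capacity, high-cost → normal capacity:
  If types separate, excess capacity earns payment 154 and normal capacity earns 95.
  Low-cost: excess capacity gives 154 − 19 = 135; normal capacity gives 95 − 0 = 95. No deviation. ✓
  High-cost: normal capacity gives 95 − 0 = 95; excess capacity gives 154 − 40 = 114. Would deviate. ✗
Try low-cost → normal capacity, high-cost → excess capacity:
  If types separate, normal capacity earns payment 154 and excess capacity earns 95.
  Low-cost: normal capacity gives 154 − 0 = 154; excess capacity gives 95 − 19 = 76. No deviation. ✓
  High-cost: excess capacity gives 95 − 40 = 55; normal capacity gives 154 − 0 = 154. Would deviate. ✗
Neither assignment is incentive-compatible.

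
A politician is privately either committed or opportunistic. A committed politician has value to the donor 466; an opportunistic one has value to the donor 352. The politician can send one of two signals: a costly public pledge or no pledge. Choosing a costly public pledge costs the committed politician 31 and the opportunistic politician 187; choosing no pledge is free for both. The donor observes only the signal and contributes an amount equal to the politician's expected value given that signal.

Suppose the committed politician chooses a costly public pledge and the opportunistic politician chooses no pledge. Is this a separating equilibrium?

Yes

If types separate, pledge earns payment 466 and no pledge earns 352.
Committed: pledge gives 466 − 31 = 435; no pledge gives 352 − 0 = 352. No deviation. ✓
Opportunistic: no pledge gives 352 − 0 = 352; pledge gives 466 − 187 = 279. No deviation. ✓
Both incentive constraints hold.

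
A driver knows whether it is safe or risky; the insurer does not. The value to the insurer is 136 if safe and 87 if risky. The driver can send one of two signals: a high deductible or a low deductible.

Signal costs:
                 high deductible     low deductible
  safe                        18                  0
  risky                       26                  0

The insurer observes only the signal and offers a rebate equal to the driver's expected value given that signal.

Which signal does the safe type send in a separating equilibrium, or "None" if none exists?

None

Try safe → high deductible, risky → low deductible:
  If types separate, high deductible earns payment 136 and low deductible earns 87.
  Safe: high deductible gives 136 − 18 = 118; low deductible gives 87 − 0 = 87. No deviation. ✓
  Risky: low deductible gives 87 − 0 = 87; high deductible gives 136 − 26 = 110. Would deviate. ✗
Try safe → low deductible, risky → high deductible:
  If types separate, low deductible earns payment 136 and high deductible earns 87.
  Safe: low deductible gives 136 − 0 = 136; high deductible gives 87 − 18 = 69. No deviation. ✓
  Risky: high deductible gives 87 − 26 = 61; low deductible gives 136 − 0 = 136. Would deviate. ✗
Neither assignment is incentive-compatible.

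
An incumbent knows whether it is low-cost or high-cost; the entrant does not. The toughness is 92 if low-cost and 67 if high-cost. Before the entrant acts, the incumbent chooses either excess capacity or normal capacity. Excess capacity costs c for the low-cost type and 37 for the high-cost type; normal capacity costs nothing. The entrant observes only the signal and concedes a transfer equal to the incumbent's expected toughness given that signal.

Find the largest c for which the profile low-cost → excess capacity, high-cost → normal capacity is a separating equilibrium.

Under separation: excess capacity → low-cost (pays 92); normal capacity → high-cost (pays 67).
High-cost: 67 − 0 = 67 ≥ 92 − 37 = 55. Holds regardless of c. ✓
Low-cost: 92 − c ≥ 67 − 0, so c ≤ 92 − 67 = 25.

25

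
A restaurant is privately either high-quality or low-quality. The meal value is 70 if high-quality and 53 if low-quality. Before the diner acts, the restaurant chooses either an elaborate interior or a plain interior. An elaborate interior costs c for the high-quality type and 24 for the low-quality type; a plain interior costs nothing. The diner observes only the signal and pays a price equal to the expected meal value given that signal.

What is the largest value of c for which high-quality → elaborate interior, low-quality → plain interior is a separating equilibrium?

17

Under separation: elaborate interior → high-quality (pays 70); plain interior → low-quality (pays 53).
Low-quality: 53 − 0 = 53 ≥ 70 − 24 = 46. Holds regardless of c. ✓
High-quality: 70 − c ≥ 53 − 0, so c ≤ 70 − 53 = 17.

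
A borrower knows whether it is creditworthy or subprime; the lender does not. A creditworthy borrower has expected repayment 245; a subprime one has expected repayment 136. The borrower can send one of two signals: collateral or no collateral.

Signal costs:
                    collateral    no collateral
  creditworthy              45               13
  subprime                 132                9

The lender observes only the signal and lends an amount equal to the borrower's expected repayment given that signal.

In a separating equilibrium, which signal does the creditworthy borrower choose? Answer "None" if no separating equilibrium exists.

Try creditworthy → collateral, subprime → no collateral:
  If types separate, collateral earns payment 245 and no collateral earns 136.
  Creditworthy: collateral gives 245 − 45 = 200; no collateral gives 136 − 13 = 123. No deviation. ✓
  Subprime: no collateral gives 136 − 9 = 127; collateral gives 245 − 132 = 113. No deviation. ✓
Both hold — the creditworthy type sends collateral.

collateral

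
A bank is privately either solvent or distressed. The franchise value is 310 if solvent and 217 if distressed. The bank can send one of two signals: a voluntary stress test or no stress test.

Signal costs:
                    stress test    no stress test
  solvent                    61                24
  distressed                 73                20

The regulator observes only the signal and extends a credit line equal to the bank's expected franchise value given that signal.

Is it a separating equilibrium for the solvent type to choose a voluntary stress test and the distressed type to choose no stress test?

No

Under separation the regulator infers type exactly: stress test → solvent (pays 310), no stress test → distressed (pays 217).
Solvent: stress test gives 310 − 61 = 249; no stress test gives 217 − 24 = 193. No deviation. ✓
Distressed: no stress test gives 217 − 20 = 197; stress test gives 310 − 73 = 237. Would deviate. ✗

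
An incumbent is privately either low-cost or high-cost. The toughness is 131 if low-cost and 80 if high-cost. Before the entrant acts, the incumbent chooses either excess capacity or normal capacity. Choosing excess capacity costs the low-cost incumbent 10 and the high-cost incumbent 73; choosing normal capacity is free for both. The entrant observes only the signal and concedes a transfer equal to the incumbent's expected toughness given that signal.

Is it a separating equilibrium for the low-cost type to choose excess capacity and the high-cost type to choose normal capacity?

Yes

If types separate, excess capacity earns payment 131 and normal capacity earns 80.
Low-cost: excess capacity gives 131 − 10 = 121; normal capacity gives 80 − 0 = 80. No deviation. ✓
High-cost: normal capacity gives 80 − 0 = 80; excess capacity gives 131 − 73 = 58. No deviation. ✓
Both incentive constraints hold.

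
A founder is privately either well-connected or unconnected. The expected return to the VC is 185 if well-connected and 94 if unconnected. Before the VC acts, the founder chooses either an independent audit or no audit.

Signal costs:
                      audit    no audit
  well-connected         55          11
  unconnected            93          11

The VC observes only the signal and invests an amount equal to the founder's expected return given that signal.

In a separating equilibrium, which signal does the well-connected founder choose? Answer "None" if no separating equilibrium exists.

None

Try well-connected → audit, unconnected → no audit:
  Under separation the VC infers type exactly: audit → well-connected (pays 185), no audit → unconnected (pays 94).
  Well-connected: audit gives 185 − 55 = 130; no audit gives 94 − 11 = 83. No deviation. ✓
  Unconnected: no audit gives 94 − 11 = 83; audit gives 185 − 93 = 92. Would deviate. ✗
Try well-connected → no audit, unconnected → audit:
  Under separation the VC infers type exactly: no audit → well-connected (pays 185), audit → unconnected (pays 94).
  Well-connected: no audit gives 185 − 11 = 174; audit gives 94 − 55 = 39. No deviation. ✓
  Unconnected: audit gives 94 − 93 = 1; no audit gives 185 − 11 = 174. Would deviate. ✗
Neither assignment is incentive-compatible.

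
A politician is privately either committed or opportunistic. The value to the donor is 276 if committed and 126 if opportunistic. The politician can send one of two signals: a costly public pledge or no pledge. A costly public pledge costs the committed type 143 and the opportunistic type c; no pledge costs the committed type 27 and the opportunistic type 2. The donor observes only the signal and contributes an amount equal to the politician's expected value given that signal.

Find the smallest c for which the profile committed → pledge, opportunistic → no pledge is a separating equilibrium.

152

Under separation: pledge → committed (pays 276); no pledge → opportunistic (pays 126).
Committed: 276 − 143 = 133 ≥ 126 − 27 = 99. Holds regardless of c. ✓
Opportunistic: 126 − 2 ≥ 276 − c, so c ≥ 276 − 124 = 152.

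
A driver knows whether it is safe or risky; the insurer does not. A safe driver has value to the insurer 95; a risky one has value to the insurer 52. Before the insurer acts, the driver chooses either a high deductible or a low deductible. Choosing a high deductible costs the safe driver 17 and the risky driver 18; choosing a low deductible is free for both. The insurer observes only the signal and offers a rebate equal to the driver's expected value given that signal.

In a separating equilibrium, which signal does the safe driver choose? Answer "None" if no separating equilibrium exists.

None

Try safe → high deductible, risky → low deductible:
  If types separate, high deductible earns payment 95 and low deductible earns 52.
  Safe: high deductible gives 95 − 17 = 78; low deductible gives 52 − 0 = 52. No deviation. ✓
  Risky: low deductible gives 52 − 0 = 52; high deductible gives 95 − 18 = 77. Would deviate. ✗
Try safe → low deductible, risky → high deductible:
  If types separate, low deductible earns payment 95 and high deductible earns 52.
  Safe: low deductible gives 95 − 0 = 95; high deductible gives 52 − 17 = 35. No deviation. ✓
  Risky: high deductible gives 52 − 18 = 34; low deductible gives 95 − 0 = 95. Would deviate. ✗
Neither assignment is incentive-compatible.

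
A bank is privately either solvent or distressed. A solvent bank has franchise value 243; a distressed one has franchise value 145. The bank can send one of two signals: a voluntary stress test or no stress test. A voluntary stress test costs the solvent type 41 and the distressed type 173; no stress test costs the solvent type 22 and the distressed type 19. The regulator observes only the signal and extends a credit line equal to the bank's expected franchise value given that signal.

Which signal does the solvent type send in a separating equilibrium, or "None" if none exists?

stress test

Try solvent → stress test, distressed → no stress test:
  Under separation the regulator infers type exactly: stress test → solvent (pays 243), no stress test → distressed (pays 145).
  Solvent: stress test gives 243 − 41 = 202; no stress test gives 145 − 22 = 123. No deviation. ✓
  Distressed: no stress test gives 145 − 19 = 126; stress test gives 243 − 173 = 70. No deviation. ✓
Both hold — the solvent type sends stress test.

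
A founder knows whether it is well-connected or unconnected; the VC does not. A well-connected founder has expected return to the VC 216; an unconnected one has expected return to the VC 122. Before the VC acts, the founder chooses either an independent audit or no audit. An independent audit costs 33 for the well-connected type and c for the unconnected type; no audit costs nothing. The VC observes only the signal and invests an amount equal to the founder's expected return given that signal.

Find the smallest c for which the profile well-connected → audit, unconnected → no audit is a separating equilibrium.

94

Under separation: audit → well-connected (pays 216); no audit → unconnected (pays 122).
Well-connected: 216 − 33 = 183 ≥ 122 − 0 = 122. Holds regardless of c. ✓
Unconnected: 122 − 0 ≥ 216 − c, so c ≥ 216 − 122 = 94.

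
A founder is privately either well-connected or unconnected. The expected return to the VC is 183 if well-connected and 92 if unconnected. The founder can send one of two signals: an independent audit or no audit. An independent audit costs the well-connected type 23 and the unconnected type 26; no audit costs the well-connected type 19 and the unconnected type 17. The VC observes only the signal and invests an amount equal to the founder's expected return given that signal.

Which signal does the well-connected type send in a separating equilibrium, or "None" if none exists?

None

Try well-connected → audit, unconnected → no audit:
  If types separate, audit earns payment 183 and no audit earns 92.
  Well-connected: audit gives 183 − 23 = 160; no audit gives 92 − 19 = 73. No deviation. ✓
  Unconnected: no audit gives 92 − 17 = 75; audit gives 183 − 26 = 157. Would deviate. ✗
Try well-connected → no audit, unconnected → audit:
  If types separate, no audit earns payment 183 and audit earns 92.
  Well-connected: no audit gives 183 − 19 = 164; audit gives 92 − 23 = 69. No deviation. ✓
  Unconnected: audit gives 92 − 26 = 66; no audit gives 183 − 17 = 166. Would deviate. ✗
Neither assignment is incentive-compatible.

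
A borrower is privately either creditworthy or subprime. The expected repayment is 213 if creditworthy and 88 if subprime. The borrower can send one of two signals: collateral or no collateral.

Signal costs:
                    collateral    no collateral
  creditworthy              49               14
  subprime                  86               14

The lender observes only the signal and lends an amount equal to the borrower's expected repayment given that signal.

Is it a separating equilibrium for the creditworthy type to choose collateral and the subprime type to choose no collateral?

If types separate, collateral earns payment 213 and no collateral earns 88.
Creditworthy: collateral gives 213 − 49 = 164; no collateral gives 88 − 14 = 74. No deviation. ✓
Subprime: no collateral gives 88 − 14 = 74; collateral gives 213 − 86 = 127. Would deviate. ✗

No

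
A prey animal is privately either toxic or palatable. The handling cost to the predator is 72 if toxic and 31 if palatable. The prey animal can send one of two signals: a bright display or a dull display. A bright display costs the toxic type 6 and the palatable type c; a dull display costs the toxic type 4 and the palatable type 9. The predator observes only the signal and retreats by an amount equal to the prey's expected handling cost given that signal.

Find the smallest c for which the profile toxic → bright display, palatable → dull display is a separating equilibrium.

50

Under separation: bright display → toxic (pays 72); dull display → palatable (pays 31).
Toxic: 72 − 6 = 66 ≥ 31 − 4 = 27. Holds regardless of c. ✓
Palatable: 31 − 9 ≥ 72 − c, so c ≥ 72 − 22 = 50.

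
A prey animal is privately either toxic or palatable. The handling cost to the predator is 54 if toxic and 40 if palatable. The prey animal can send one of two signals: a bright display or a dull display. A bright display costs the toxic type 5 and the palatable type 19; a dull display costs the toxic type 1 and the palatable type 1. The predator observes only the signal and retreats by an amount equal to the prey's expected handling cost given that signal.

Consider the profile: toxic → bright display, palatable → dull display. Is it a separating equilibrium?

Yes

If types separate, bright display earns payment 54 and dull display earns 40.
Toxic: bright display gives 54 − 5 = 49; dull display gives 40 − 1 = 39. No deviation. ✓
Palatable: dull display gives 40 − 1 = 39; bright display gives 54 − 19 = 35. No deviation. ✓
Neither type gains from mimicking the other.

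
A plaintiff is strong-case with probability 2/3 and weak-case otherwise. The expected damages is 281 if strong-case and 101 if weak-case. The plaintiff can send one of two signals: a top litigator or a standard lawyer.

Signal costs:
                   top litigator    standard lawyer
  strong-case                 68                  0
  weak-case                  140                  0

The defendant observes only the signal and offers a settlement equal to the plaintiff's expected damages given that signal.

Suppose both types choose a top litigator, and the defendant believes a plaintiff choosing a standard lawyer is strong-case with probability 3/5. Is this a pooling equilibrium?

On the equilibrium path (top litigator) the defendant holds the prior 2/3 and pays 2/3·281 + 1/3·101 = 221. Off-path (standard lawyer) belief 3/5 gives 3/5·281 + 2/5·101 = 209.
Strong-case: top litigator gives 221 − 68 = 153; standard lawyer gives 209 − 0 = 209. Deviates. ✗
Weak-case: top litigator gives 221 − 140 = 81; standard lawyer gives 209 − 0 = 209. Deviates. ✗

No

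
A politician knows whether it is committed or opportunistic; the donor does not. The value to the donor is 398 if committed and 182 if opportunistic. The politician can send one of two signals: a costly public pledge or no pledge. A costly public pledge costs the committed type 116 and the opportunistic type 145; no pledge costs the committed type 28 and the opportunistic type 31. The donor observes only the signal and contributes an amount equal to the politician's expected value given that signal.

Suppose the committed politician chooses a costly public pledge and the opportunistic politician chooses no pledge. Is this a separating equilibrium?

No

Under separation the donor infers type exactly: pledge → committed (pays 398), no pledge → opportunistic (pays 182).
Committed: pledge gives 398 − 116 = 282; no pledge gives 182 − 28 = 154. No deviation. ✓
Opportunistic: no pledge gives 182 − 31 = 151; pledge gives 398 − 145 = 253. Would deviate. ✗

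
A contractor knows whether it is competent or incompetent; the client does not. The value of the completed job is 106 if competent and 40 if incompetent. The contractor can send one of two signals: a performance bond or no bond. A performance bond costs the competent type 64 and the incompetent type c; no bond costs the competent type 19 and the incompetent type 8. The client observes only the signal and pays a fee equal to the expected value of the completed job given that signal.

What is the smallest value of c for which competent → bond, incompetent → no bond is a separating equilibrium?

Under separation: bond → competent (pays 106); no bond → incompetent (pays 40).
Competent: 106 − 64 = 42 ≥ 40 − 19 = 21. Holds regardless of c. ✓
Incompetent: 40 − 8 ≥ 106 − c, so c ≥ 106 − 32 = 74.

74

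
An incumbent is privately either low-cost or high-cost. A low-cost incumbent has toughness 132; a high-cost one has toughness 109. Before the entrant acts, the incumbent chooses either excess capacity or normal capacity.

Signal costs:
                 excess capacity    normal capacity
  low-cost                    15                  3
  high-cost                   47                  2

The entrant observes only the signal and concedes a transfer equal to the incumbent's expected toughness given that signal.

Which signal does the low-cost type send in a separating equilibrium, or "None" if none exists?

Try low-cost → excess capacity, high-cost → normal capacity:
  Under separation the entrant infers type exactly: excess capacity → low-cost (pays 132), normal capacity → high-cost (pays 109).
  Low-cost: excess capacity gives 132 − 15 = 117; normal capacity gives 109 − 3 = 106. No deviation. ✓
  High-cost: normal capacity gives 109 − 2 = 107; excess capacity gives 132 − 47 = 85. No deviation. ✓
Both hold — the low-cost type sends excess capacity.

excess capacity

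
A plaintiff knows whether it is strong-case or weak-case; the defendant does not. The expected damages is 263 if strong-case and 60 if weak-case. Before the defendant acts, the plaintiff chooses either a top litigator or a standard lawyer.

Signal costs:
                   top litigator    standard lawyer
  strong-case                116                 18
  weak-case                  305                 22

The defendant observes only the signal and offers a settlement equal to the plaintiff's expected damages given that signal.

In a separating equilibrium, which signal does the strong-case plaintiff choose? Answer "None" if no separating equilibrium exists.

top litigator

Try strong-case → top litigator, weak-case → standard lawyer:
  If types separate, top litigator earns payment 263 and standard lawyer earns 60.
  Strong-case: top litigator gives 263 − 116 = 147; standard lawyer gives 60 − 18 = 42. No deviation. ✓
  Weak-case: standard lawyer gives 60 − 22 = 38; top litigator gives 263 − 305 = -42. No deviation. ✓
Both hold — the strong-case type sends top litigator.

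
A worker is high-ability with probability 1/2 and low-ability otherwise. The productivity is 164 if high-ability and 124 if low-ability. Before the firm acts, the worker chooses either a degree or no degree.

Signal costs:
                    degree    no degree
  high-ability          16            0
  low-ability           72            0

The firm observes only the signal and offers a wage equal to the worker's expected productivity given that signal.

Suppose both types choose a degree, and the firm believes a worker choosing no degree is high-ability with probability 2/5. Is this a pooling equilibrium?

At the pooled signal (degree) the firm holds the prior 1/2 and pays 1/2·164 + 1/2·124 = 144. Off-path (no degree) belief 2/5 gives 2/5·164 + 3/5·124 = 140.
High-ability: degree gives 144 − 16 = 128; no degree gives 140 − 0 = 140. Deviates. ✗
Low-ability: degree gives 144 − 72 = 72; no degree gives 140 − 0 = 140. Deviates. ✗

No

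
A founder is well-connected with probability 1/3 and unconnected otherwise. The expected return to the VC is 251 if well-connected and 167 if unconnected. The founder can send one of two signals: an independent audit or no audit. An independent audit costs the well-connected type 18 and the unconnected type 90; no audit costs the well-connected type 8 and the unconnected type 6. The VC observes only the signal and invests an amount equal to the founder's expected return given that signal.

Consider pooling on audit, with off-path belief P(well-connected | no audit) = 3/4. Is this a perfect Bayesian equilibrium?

No

On the equilibrium path (audit) the VC holds the prior 1/3 and pays 1/3·251 + 2/3·167 = 195. Off-path (no audit) belief 3/4 gives 3/4·251 + 1/4·167 = 230.
Well-connected: audit gives 195 − 18 = 177; no audit gives 230 − 8 = 222. Deviates. ✗
Unconnected: audit gives 195 − 90 = 105; no audit gives 230 − 6 = 224. Deviates. ✗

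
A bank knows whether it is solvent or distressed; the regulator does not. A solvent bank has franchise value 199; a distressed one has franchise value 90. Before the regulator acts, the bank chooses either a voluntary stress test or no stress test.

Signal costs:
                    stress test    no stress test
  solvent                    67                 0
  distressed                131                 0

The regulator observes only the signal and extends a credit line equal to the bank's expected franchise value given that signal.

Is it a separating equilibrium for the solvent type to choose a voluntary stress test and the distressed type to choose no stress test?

Yes

Under separation the regulator infers type exactly: stress test → solvent (pays 199), no stress test → distressed (pays 90).
Solvent: stress test gives 199 − 67 = 132; no stress test gives 90 − 0 = 90. No deviation. ✓
Distressed: no stress test gives 90 − 0 = 90; stress test gives 199 − 131 = 68. No deviation. ✓
Both incentive constraints hold.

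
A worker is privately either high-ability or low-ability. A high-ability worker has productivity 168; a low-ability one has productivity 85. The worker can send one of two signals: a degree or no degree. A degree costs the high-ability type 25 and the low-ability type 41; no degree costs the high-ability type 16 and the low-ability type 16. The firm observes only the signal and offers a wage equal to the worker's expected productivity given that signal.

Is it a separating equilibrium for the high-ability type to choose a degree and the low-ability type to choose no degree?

Under separation the firm infers type exactly: degree → high-ability (pays 168), no degree → low-ability (pays 85).
High-ability: degree gives 168 − 25 = 143; no degree gives 85 − 16 = 69. No deviation. ✓
Low-ability: no degree gives 85 − 16 = 69; degree gives 168 − 41 = 127. Would deviate. ✗

No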